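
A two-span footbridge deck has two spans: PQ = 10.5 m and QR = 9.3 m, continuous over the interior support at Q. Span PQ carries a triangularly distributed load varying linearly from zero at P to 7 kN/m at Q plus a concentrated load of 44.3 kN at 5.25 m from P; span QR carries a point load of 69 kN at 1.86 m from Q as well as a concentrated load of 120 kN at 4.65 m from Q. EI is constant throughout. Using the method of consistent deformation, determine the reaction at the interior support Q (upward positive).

R_Q = 205.5 kN

Release continuity at Q by inserting a hinge; the redundant is the internal moment M_Q. The primary structure is two simply-supported spans PQ and QR.
End slopes at the hinge Q, treating each span as simply supported:
  span PQ: triangular load, peak 7: w₀L³/(45EI) = 180.1/EI
  span PQ: point load 44.3 at a = 5.25: Pab(L + a)/(6LEI) = 305.3/EI
  span QR: point load 69 at a = 1.86: Pab(L + b)/(6LEI) = 286.5/EI
  span QR: point load 120 at a = 4.65: Pab(L + b)/(6LEI) = 648.7/EI
  relative rotation θ_0 = (485.3 + 935.1)/EI = 1420/EI
A unit hogging moment at Q produces rotation L₁/(3EI) + L₂/(3EI) = 6.6/EI.
Slope continuity at Q: θ_0 = M_Q·6.6/EI, so M_Q = 1420/6.6 = 215.2 kN·m (hogging).
Span PQ, ΣM about P with M_Q applied at Q: R_Q^{PQ}·10.5 = 489.8 + 215.2, so R_Q^{PQ} = 67.15 kN and R_P = 81.05 − 67.15 = 13.9 kN.
Span QR, ΣM about R: R_Q^{QR}·9.3 = 1071 + 215.2, so R_Q^{QR} = 138.3 kN and R_R = 189 − 138.3 = 50.66 kN.
R_Q = 67.15 + 138.3 = 205.5 kN.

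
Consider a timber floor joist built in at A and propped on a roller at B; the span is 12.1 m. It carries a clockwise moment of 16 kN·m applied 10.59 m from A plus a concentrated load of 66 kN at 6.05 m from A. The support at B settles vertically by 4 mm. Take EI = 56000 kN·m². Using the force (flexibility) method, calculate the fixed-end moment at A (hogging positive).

M_A = 146.7 kN·m

Take the reaction at B as the redundant and release it; the primary structure is a cantilever fixed at A.
Downward deflection at the released point B due to the loads:
  clockwise couple 16 at a = 10.59: M₀a(2L − a)/(2EI) = 1153/EI
  point load 66 at a = 6.05: Pa²(3L − a)/(6EI) = 12179/EI
  δ_0 = 13333/EI
Tip deflection under a unit load at B: L³/(3EI) = 590.5/EI.
With EI = 56000 kN·m²: δ_0 = 0.23808 m and δ_{BB} = 0.010545 m/kN.
Compatibility — the beam at B must follow the support down by 0.004 m: δ_0 − R_B·δ_{BB} = 0.004, so R_B = (0.23808 − 0.004)/0.010545 = 22.2 kN.
Moment equilibrium about A: M_A = Σ(load moments about A) − R_B·L = 415.3 − 22.2×12.1 = 146.7 kN·m.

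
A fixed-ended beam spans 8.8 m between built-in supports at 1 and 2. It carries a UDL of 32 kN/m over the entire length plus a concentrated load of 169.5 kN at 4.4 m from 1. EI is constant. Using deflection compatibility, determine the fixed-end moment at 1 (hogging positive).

M_1 = 393 kN·m

Take the two fixed-end moments M_1, M_2 as redundants; the released structure is the simple span 12.
Simple-span end rotations at 1 and 2 under the given loads:
  at 1: UDL 32: wL³/(24EI) = 908.6/EI
  at 2: UDL 32: wL³/(24EI) = 908.6/EI
  at 1: point load 169.5 at a = 4.4: Pab(L + b)/(6LEI) = 820.4/EI
  at 2: point load 169.5 at a = 4.4: Pab(L + a)/(6LEI) = 820.4/EI
  θ_10 = 1729/EI,  θ_20 = 1729/EI
Flexibility coefficients: a unit moment at one end gives L/(3EI) there and L/(6EI) at the far end, so f₁₁ = f₂₂ = 2.933/EI and f₁₂ = f₂₁ = 1.467/EI.
Compatibility — zero rotation at each built-in end:
  2.933 M_1 + 1.467 M_2 = 1729
  1.467 M_1 + 2.933 M_2 = 1729
Solving the pair gives M_1 = 393 kN·m and M_2 = 393 kN·m (hogging).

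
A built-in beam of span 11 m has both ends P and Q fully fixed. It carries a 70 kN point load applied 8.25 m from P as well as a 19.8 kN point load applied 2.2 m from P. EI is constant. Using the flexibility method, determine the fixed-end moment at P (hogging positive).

M_P = 63.97 kN·m

Release both end moments; the primary structure is a simply-supported span PQ with redundants M_P and M_Q.
End rotations of the released simple span under the applied load (×1/EI):
  at P: point load 70 at a = 8.25: Pab(L + b)/(6LEI) = 330.9/EI
  at Q: point load 70 at a = 8.25: Pab(L + a)/(6LEI) = 463.2/EI
  at P: point load 19.8 at a = 2.2: Pab(L + b)/(6LEI) = 115/EI
  at Q: point load 19.8 at a = 2.2: Pab(L + a)/(6LEI) = 76.67/EI
  θ_P0 = 445.9/EI,  θ_Q0 = 539.9/EI
Flexibility coefficients: a unit moment at one end gives L/(3EI) there and L/(6EI) at the far end, so f₁₁ = f₂₂ = 3.667/EI and f₁₂ = f₂₁ = 1.833/EI.
Compatibility — zero rotation at each built-in end:
  3.667 M_P + 1.833 M_Q = 445.9
  1.833 M_P + 3.667 M_Q = 539.9
Solving the pair gives M_P = 63.97 kN·m and M_Q = 115.3 kN·m (hogging).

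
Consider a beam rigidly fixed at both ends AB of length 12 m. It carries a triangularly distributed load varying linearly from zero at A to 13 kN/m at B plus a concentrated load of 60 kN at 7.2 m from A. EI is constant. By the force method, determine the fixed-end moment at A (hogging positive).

Release both end moments; the primary structure is a simply-supported span AB with redundants M_A and M_B.
On the primary (simply-supported) span, the end slopes from the loading are:
  at A: triangular load, peak 13: 7w₀L³/(360EI) = 436.8/EI
  at B: triangular load, peak 13: w₀L³/(45EI) = 499.2/EI
  at A: point load 60 at a = 7.2: Pab(L + b)/(6LEI) = 483.8/EI
  at B: point load 60 at a = 7.2: Pab(L + a)/(6LEI) = 553/EI
  θ_A0 = 920.6/EI,  θ_B0 = 1052/EI
Flexibility coefficients: a unit moment at one end gives L/(3EI) there and L/(6EI) at the far end, so f₁₁ = f₂₂ = 4/EI and f₁₂ = f₂₁ = 2/EI.
Compatibility — zero rotation at each built-in end:
  4 M_A + 2 M_B = 920.6
  2 M_A + 4 M_B = 1052
Solving the pair gives M_A = 131.5 kN·m and M_B = 197.3 kN·m (hogging).

M_A = 131.5 kN·m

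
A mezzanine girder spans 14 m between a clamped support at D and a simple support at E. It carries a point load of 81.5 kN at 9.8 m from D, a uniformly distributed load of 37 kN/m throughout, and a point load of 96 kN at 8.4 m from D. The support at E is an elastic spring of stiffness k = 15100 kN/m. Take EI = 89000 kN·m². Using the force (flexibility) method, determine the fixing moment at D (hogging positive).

Take the reaction at E as the redundant and release it; the primary structure is a cantilever fixed at D.
Free-end deflection of the primary structure under the applied loading (downward +):
  point load 81.5 at a = 9.8: Pa²(3L − a)/(6EI) = 42006/EI
  UDL 37: wL⁴/(8EI) = 177674/EI
  point load 96 at a = 8.4: Pa²(3L − a)/(6EI) = 37933/EI
  δ_0 = 257613/EI
Tip deflection under a unit load at E: L³/(3EI) = 914.7/EI.
With EI = 89000 kN·m²: δ_0 = 2.8945 m and δ_{EE} = 0.010277 m/kN.
Compatibility — the spring shortens by R_E/k under the reaction it provides: δ_0 − R_E·δ_{EE} = R_E/k. With 1/k = 0.000066 m/kN, R_E = δ_0 / (δ_{EE} + 1/k) = 2.8945 / (0.010277 + 0.000066) = 279.8 kN.
Moment equilibrium about D: M_D = Σ(load moments about D) − R_E·L = 5231 − 279.8×14 = 1313 kN·m.

M_D = 1313 kN·m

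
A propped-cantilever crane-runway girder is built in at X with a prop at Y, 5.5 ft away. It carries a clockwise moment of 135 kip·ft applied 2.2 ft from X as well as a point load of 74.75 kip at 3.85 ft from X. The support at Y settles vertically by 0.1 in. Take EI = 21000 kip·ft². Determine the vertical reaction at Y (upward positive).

R_Y = 62.53 kip

Choose R_Y as the redundant. The primary structure is the cantilever fixed at X.
Downward deflection at the released point Y due to the loads:
  clockwise couple 135 at a = 2.2: M₀a(2L − a)/(2EI) = 1307/EI
  point load 74.75 at a = 3.85: Pa²(3L − a)/(6EI) = 2336/EI
  δ_0 = 3643/EI
Flexibility coefficient — unit upward force at Y: δ_{YY} = L³/(3EI) = 55.46/EI.
With EI = 21000 kip·ft²: δ_0 = 0.17347 ft and δ_{YY} = 0.002641 ft/kip.
Compatibility — the beam at Y must follow the support down by 0.008333 ft: δ_0 − R_Y·δ_{YY} = 0.008333, so R_Y = (0.17347 − 0.008333)/0.002641 = 62.53 kip.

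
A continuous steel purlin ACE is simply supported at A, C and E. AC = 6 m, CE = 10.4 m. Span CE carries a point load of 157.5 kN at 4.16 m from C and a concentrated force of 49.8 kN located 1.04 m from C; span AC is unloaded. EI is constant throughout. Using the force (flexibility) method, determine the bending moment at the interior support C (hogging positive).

Release continuity at C by inserting a hinge; the redundant is the internal moment M_C. The primary structure is two simply-supported spans AC and CE.
Discontinuity in slope at C on the released structure — sum the simple-span end rotations:
  span CE: point load 157.5 at a = 4.16: Pab(L + b)/(6LEI) = 1090/EI
  span CE: point load 49.8 at a = 1.04: Pab(L + b)/(6LEI) = 153.5/EI
  relative rotation θ_0 = (0 + 1244)/EI = 1244/EI
A unit hogging moment at C produces rotation L₁/(3EI) + L₂/(3EI) = 5.467/EI.
Slope continuity at C: θ_0 = M_C·5.467/EI, so M_C = 1244/5.467 = 227.5 kN·m (hogging).

M_C = 227.5 kN·m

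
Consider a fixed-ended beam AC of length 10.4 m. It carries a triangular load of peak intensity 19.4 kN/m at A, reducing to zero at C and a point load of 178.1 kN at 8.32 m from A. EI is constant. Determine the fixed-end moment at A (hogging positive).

M_A = 164.2 kN·m

Take the two fixed-end moments M_A, M_C as redundants; the released structure is the simple span AC.
End rotations of the released simple span under the applied load (×1/EI):
  at A: triangular load, peak 19.4: w₀L³/(45EI) = 484.9/EI
  at C: triangular load, peak 19.4: 7w₀L³/(360EI) = 424.3/EI
  at A: point load 178.1 at a = 8.32: Pab(L + b)/(6LEI) = 616.4/EI
  at C: point load 178.1 at a = 8.32: Pab(L + a)/(6LEI) = 924.6/EI
  θ_A0 = 1101/EI,  θ_C0 = 1349/EI
Flexibility coefficients: a unit moment at one end gives L/(3EI) there and L/(6EI) at the far end, so f₁₁ = f₂₂ = 3.467/EI and f₁₂ = f₂₁ = 1.733/EI.
Compatibility — zero rotation at each built-in end:
  3.467 M_A + 1.733 M_C = 1101
  1.733 M_A + 3.467 M_C = 1349
Solving the pair gives M_A = 164.2 kN·m and M_C = 307 kN·m (hogging).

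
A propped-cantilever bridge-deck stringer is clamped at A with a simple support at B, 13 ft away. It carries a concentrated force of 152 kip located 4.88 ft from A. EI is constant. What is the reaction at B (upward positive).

Remove the prop at B; the released (primary) structure is a cantilever built in at A.
Deflection at B on the released cantilever, summing each load's contribution:
  point load 152 at a = 4.88: Pa²(3L − a)/(6EI) = 20585/EI
Flexibility coefficient — unit upward force at B: δ_{BB} = L³/(3EI) = 732.3/EI.
The prop prevents deflection at B: R_B = δ_0/δ_{BB} = 20585/732.3 = 28.11 kip.

R_B = 28.11 kip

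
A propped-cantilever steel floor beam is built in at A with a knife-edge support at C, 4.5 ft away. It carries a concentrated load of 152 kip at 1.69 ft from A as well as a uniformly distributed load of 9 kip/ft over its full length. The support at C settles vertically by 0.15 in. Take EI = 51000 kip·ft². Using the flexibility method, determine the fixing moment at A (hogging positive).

M_A = 247.5 kip·ft

Release the roller at C. Primary structure: cantilever fixed at A.
Deflection at C on the released cantilever, summing each load's contribution:
  point load 152 at a = 1.69: Pa²(3L − a)/(6EI) = 854.5/EI
  UDL 9: wL⁴/(8EI) = 461.3/EI
  δ_0 = 1316/EI
Tip deflection under a unit load at C: L³/(3EI) = 30.38/EI.
With EI = 51000 kip·ft²: δ_0 = 0.025801 ft and δ_{CC} = 0.000596 ft/kip.
Compatibility — the beam at C must follow the support down by 0.0125 ft: δ_0 − R_C·δ_{CC} = 0.0125, so R_C = (0.025801 − 0.0125)/0.000596 = 22.33 kip.
Moment equilibrium about A: M_A = Σ(load moments about A) − R_C·L = 348 − 22.33×4.5 = 247.5 kip·ft.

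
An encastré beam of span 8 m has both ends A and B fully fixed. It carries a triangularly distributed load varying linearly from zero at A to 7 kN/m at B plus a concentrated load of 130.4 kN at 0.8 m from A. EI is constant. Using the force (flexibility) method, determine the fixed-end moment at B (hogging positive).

M_B = 31.79 kN·m

Take the two fixed-end moments M_A, M_B as redundants; the released structure is the simple span AB.
Simple-span end rotations at A and B under the given loads:
  at A: triangular load, peak 7: 7w₀L³/(360EI) = 69.69/EI
  at B: triangular load, peak 7: w₀L³/(45EI) = 79.64/EI
  at A: point load 130.4 at a = 0.8: Pab(L + b)/(6LEI) = 237.8/EI
  at B: point load 130.4 at a = 0.8: Pab(L + a)/(6LEI) = 137.7/EI
  θ_A0 = 307.5/EI,  θ_B0 = 217.3/EI
Flexibility coefficients: a unit moment at one end gives L/(3EI) there and L/(6EI) at the far end, so f₁₁ = f₂₂ = 2.667/EI and f₁₂ = f₂₁ = 1.333/EI.
Compatibility — zero rotation at each built-in end:
  2.667 M_A + 1.333 M_B = 307.5
  1.333 M_A + 2.667 M_B = 217.3
Solving the pair gives M_A = 99.43 kN·m and M_B = 31.79 kN·m (hogging).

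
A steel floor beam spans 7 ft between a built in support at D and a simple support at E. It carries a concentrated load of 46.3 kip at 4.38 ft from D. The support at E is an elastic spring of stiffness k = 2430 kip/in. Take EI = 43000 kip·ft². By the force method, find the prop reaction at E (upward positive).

Take the reaction at E as the redundant and release it; the primary structure is a cantilever fixed at D.
Free-end deflection of the primary structure under the applied loading (downward +):
  point load 46.3 at a = 4.38: Pa²(3L − a)/(6EI) = 2460/EI
Flexibility coefficient — unit upward force at E: δ_{EE} = L³/(3EI) = 114.3/EI.
With EI = 43000 kip·ft²: δ_0 = 0.057219 ft and δ_{EE} = 0.002659 ft/kip.
Compatibility — the spring shortens by R_E/k under the reaction it provides: δ_0 − R_E·δ_{EE} = R_E/k. With 1/k = 1/(2430×12) ft/kip = 0.000034 ft/kip, R_E = δ_0 / (δ_{EE} + 1/k) = 0.057219 / (0.002659 + 0.000034) = 21.25 kip.

R_E = 21.25 kip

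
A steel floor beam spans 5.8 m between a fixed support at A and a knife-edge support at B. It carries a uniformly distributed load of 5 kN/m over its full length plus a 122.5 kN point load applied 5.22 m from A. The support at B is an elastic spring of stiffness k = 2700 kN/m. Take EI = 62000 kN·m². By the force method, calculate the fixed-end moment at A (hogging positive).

Remove the prop at B; the released (primary) structure is a cantilever built in at A.
Primary-structure tip deflection at B by superposition:
  UDL 5: wL⁴/(8EI) = 707.3/EI
  point load 122.5 at a = 5.22: Pa²(3L − a)/(6EI) = 6776/EI
  δ_0 = 7483/EI
Flexibility coefficient — unit upward force at B: δ_{BB} = L³/(3EI) = 65.04/EI.
With EI = 62000 kN·m²: δ_0 = 0.1207 m and δ_{BB} = 0.001049 m/kN.
Compatibility — the spring shortens by R_B/k under the reaction it provides: δ_0 − R_B·δ_{BB} = R_B/k. With 1/k = 0.00037 m/kN, R_B = δ_0 / (δ_{BB} + 1/k) = 0.1207 / (0.001049 + 0.00037) = 85.04 kN.
Moment equilibrium about A: M_A = Σ(load moments about A) − R_B·L = 723.5 − 85.04×5.8 = 230.3 kN·m.

M_A = 230.3 kN·m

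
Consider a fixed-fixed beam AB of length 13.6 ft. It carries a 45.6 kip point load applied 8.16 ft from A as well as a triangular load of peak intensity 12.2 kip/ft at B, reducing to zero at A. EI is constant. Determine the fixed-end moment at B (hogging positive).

Take the two fixed-end moments M_A, M_B as redundants; the released structure is the simple span AB.
Simple-span end rotations at A and B under the given loads:
  at A: point load 45.6 at a = 8.16: Pab(L + b)/(6LEI) = 472.3/EI
  at B: point load 45.6 at a = 8.16: Pab(L + a)/(6LEI) = 539.8/EI
  at A: triangular load, peak 12.2: 7w₀L³/(360EI) = 596.7/EI
  at B: triangular load, peak 12.2: w₀L³/(45EI) = 682/EI
  θ_A0 = 1069/EI,  θ_B0 = 1222/EI
Flexibility coefficients: a unit moment at one end gives L/(3EI) there and L/(6EI) at the far end, so f₁₁ = f₂₂ = 4.533/EI and f₁₂ = f₂₁ = 2.267/EI.
Compatibility — zero rotation at each built-in end:
  4.533 M_A + 2.267 M_B = 1069
  2.267 M_A + 4.533 M_B = 1222
Solving the pair gives M_A = 134.8 kip·ft and M_B = 202.1 kip·ft (hogging).

M_B = 202.1 kip·ft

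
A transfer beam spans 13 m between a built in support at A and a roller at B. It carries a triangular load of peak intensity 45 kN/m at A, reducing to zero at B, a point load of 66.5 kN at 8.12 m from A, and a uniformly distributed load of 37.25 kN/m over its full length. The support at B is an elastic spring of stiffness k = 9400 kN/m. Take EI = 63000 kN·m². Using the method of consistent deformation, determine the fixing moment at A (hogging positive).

Release the roller at B. Primary structure: cantilever fixed at A.
Downward deflection at the released point B due to the loads:
  triangular load, peak 45 at the fixed end: w₀L⁴/(30EI) = 42842/EI
  point load 66.5 at a = 8.12: Pa²(3L − a)/(6EI) = 22566/EI
  UDL 37.25: wL⁴/(8EI) = 132987/EI
  δ_0 = 198395/EI
Tip deflection under a unit load at B: L³/(3EI) = 732.3/EI.
With EI = 63000 kN·m²: δ_0 = 3.1491 m and δ_{BB} = 0.011624 m/kN.
Compatibility — the spring shortens by R_B/k under the reaction it provides: δ_0 − R_B·δ_{BB} = R_B/k. With 1/k = 0.000106 m/kN, R_B = δ_0 / (δ_{BB} + 1/k) = 3.1491 / (0.011624 + 0.000106) = 268.5 kN.
Moment equilibrium about A: M_A = Σ(load moments about A) − R_B·L = 4955 − 268.5×13 = 1465 kN·m.

M_A = 1465 kN·m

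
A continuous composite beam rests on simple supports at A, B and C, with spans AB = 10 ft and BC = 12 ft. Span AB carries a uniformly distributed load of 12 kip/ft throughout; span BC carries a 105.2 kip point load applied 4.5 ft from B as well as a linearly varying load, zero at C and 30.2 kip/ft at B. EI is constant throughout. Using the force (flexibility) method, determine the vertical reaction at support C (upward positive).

Take M_B as the redundant. Released structure: two simple spans AB and BC with a hinge at B.
Discontinuity in slope at B on the released structure — sum the simple-span end rotations:
  span AB: UDL 12: wL³/(24EI) = 500/EI
  span BC: point load 105.2 at a = 4.5: Pab(L + b)/(6LEI) = 961.6/EI
  span BC: triangular load, peak 30.2: w₀L³/(45EI) = 1160/EI
  relative rotation θ_0 = (500 + 2121)/EI = 2621/EI
A unit hogging moment at B produces rotation L₁/(3EI) + L₂/(3EI) = 7.333/EI.
Compatibility: M_B·(L₁+L₂)/(3EI) = θ_0, giving M_B = 357.4 kip·ft (hogging).
Span BC, ΣM about C: R_B^{BC}·12 = 2239 + 357.4, so R_B^{BC} = 216.3 kip and R_C = 286.4 − 216.3 = 70.06 kip.

R_C = 70.06 kip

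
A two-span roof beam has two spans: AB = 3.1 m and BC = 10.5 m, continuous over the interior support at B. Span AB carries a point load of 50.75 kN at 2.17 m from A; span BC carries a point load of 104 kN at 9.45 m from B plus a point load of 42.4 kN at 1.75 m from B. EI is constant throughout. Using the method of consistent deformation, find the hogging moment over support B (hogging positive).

M_B = 91.89 kN·m

Take M_B as the redundant. Released structure: two simple spans AB and BC with a hinge at B.
Discontinuity in slope at B on the released structure — sum the simple-span end rotations:
  span AB: point load 50.75 at a = 2.17: Pab(L + a)/(6LEI) = 29.02/EI
  span BC: point load 104 at a = 9.45: Pab(L + b)/(6LEI) = 189.2/EI
  span BC: point load 42.4 at a = 1.75: Pab(L + b)/(6LEI) = 198.4/EI
  relative rotation θ_0 = (29.02 + 387.6)/EI = 416.6/EI
A unit hogging moment at B produces rotation L₁/(3EI) + L₂/(3EI) = 4.533/EI.
Compatibility: M_B·(L₁+L₂)/(3EI) = θ_0, giving M_B = 91.89 kN·m (hogging).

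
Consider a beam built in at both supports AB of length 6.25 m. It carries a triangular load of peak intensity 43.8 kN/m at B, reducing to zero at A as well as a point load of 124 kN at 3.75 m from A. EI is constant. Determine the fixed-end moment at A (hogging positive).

M_A = 131.4 kN·m

Take the two fixed-end moments M_A, M_B as redundants; the released structure is the simple span AB.
End rotations of the released simple span under the applied load (×1/EI):
  at A: triangular load, peak 43.8: 7w₀L³/(360EI) = 207.9/EI
  at B: triangular load, peak 43.8: w₀L³/(45EI) = 237.6/EI
  at A: point load 124 at a = 3.75: Pab(L + b)/(6LEI) = 271.2/EI
  at B: point load 124 at a = 3.75: Pab(L + a)/(6LEI) = 310/EI
  θ_A0 = 479.2/EI,  θ_B0 = 547.6/EI
Flexibility coefficients: a unit moment at one end gives L/(3EI) there and L/(6EI) at the far end, so f₁₁ = f₂₂ = 2.083/EI and f₁₂ = f₂₁ = 1.042/EI.
Compatibility — zero rotation at each built-in end:
  2.083 M_A + 1.042 M_B = 479.2
  1.042 M_A + 2.083 M_B = 547.6
Solving the pair gives M_A = 131.4 kN·m and M_B = 197.1 kN·m (hogging).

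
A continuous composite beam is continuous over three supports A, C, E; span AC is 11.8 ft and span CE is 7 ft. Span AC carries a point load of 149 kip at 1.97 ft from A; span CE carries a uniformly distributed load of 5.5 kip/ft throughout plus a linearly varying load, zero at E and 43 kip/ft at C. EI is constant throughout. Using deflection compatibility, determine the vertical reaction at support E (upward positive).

Take M_C as the redundant. Released structure: two simple spans AC and CE with a hinge at C.
Discontinuity in slope at C on the released structure — sum the simple-span end rotations:
  span AC: point load 149 at a = 1.97: Pab(L + a)/(6LEI) = 561.2/EI
  span CE: UDL 5.5: wL³/(24EI) = 78.6/EI
  span CE: triangular load, peak 43: w₀L³/(45EI) = 327.8/EI
  relative rotation θ_0 = (561.2 + 406.4)/EI = 967.5/EI
A unit hogging moment at C produces rotation L₁/(3EI) + L₂/(3EI) = 6.267/EI.
Compatibility: M_C·(L₁+L₂)/(3EI) = θ_0, giving M_C = 154.4 kip·ft (hogging).
Span CE, ΣM about E: R_C^{CE}·7 = 837.1 + 154.4, so R_C^{CE} = 141.6 kip and R_E = 189 − 141.6 = 47.36 kip.

R_E = 47.36 kip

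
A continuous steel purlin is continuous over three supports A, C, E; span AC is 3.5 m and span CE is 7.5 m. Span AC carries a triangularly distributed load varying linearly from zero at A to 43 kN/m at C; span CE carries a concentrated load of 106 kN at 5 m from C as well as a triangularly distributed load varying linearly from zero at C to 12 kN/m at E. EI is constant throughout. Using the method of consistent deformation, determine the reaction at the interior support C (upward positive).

Take M_C as the redundant. Released structure: two simple spans AC and CE with a hinge at C.
Discontinuity in slope at C on the released structure — sum the simple-span end rotations:
  span AC: triangular load, peak 43: w₀L³/(45EI) = 40.97/EI
  span CE: point load 106 at a = 5: Pab(L + b)/(6LEI) = 294.4/EI
  span CE: triangular load, peak 12: 7w₀L³/(360EI) = 98.44/EI
  relative rotation θ_0 = (40.97 + 392.9)/EI = 433.9/EI
A unit hogging moment at C produces rotation L₁/(3EI) + L₂/(3EI) = 3.667/EI.
Compatibility: M_C·(L₁+L₂)/(3EI) = θ_0, giving M_C = 118.3 kN·m (hogging).
Span AC, ΣM about A with M_C applied at C: R_C^{AC}·3.5 = 175.6 + 118.3, so R_C^{AC} = 83.97 kN and R_A = 75.25 − 83.97 = -8.723 kN.
Span CE, ΣM about E: R_C^{CE}·7.5 = 377.5 + 118.3, so R_C^{CE} = 66.11 kN and R_E = 151 − 66.11 = 84.89 kN.
R_C = 83.97 + 66.11 = 150.1 kN.

R_C = 150.1 kN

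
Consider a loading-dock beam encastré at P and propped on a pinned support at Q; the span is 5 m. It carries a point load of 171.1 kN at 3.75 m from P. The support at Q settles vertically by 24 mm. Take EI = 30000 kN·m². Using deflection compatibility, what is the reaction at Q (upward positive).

Release the roller at Q. Primary structure: cantilever fixed at P.
Downward deflection at the released point Q due to the loads:
  point load 171.1 at a = 3.75: Pa²(3L − a)/(6EI) = 4511/EI
Flexibility coefficient — unit upward force at Q: δ_{QQ} = L³/(3EI) = 41.67/EI.
With EI = 30000 kN·m²: δ_0 = 0.15038 m and δ_{QQ} = 0.001389 m/kN.
Compatibility — the beam at Q must follow the support down by 0.024 m: δ_0 − R_Q·δ_{QQ} = 0.024, so R_Q = (0.15038 − 0.024)/0.001389 = 90.99 kN.

R_Q = 90.99 kN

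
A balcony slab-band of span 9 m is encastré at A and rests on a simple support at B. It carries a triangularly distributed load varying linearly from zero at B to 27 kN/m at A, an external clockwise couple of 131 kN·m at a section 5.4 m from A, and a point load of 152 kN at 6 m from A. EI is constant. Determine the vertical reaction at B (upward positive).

Release the roller at B. Primary structure: cantilever fixed at A.
Free-end deflection of the primary structure under the applied loading (downward +):
  triangular load, peak 27 at the fixed end: w₀L⁴/(30EI) = 5905/EI
  clockwise couple 131 at a = 5.4: M₀a(2L − a)/(2EI) = 4457/EI
  point load 152 at a = 6: Pa²(3L − a)/(6EI) = 19152/EI
  δ_0 = 29514/EI
Flexibility coefficient — unit upward force at B: δ_{BB} = L³/(3EI) = 243/EI.
Compatibility at B: δ_0 − R_B·δ_{BB} = 0, so R_B = 29514/243 = 121.5 kN.

R_B = 121.5 kN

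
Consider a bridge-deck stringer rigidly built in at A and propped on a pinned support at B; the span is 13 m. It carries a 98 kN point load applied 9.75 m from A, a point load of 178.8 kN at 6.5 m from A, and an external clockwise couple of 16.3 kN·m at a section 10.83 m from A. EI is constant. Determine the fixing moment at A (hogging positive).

M_A = 577.7 kN·m

Remove the prop at B; the released (primary) structure is a cantilever built in at A.
Free-end deflection of the primary structure under the applied loading (downward +):
  point load 98 at a = 9.75: Pa²(3L − a)/(6EI) = 45416/EI
  point load 178.8 at a = 6.5: Pa²(3L − a)/(6EI) = 40919/EI
  clockwise couple 16.3 at a = 10.83: M₀a(2L − a)/(2EI) = 1339/EI
  δ_0 = 87674/EI
Tip deflection under a unit load at B: L³/(3EI) = 732.3/EI.
Compatibility at B: δ_0 − R_B·δ_{BB} = 0, so R_B = 87674/732.3 = 119.7 kN.
Moment equilibrium about A: M_A = Σ(load moments about A) − R_B·L = 2134 − 119.7×13 = 577.7 kN·m.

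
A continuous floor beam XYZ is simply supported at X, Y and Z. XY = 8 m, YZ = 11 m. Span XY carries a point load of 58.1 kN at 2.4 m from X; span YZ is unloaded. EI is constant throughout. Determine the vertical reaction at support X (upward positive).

Release continuity at Y by inserting a hinge; the redundant is the internal moment M_Y. The primary structure is two simply-supported spans XY and YZ.
Discontinuity in slope at Y on the released structure — sum the simple-span end rotations:
  span XY: point load 58.1 at a = 2.4: Pab(L + a)/(6LEI) = 169.2/EI
  relative rotation θ_0 = (169.2 + 0)/EI = 169.2/EI
A unit hogging moment at Y produces rotation L₁/(3EI) + L₂/(3EI) = 6.333/EI.
Slope continuity at Y: θ_0 = M_Y·6.333/EI, so M_Y = 169.2/6.333 = 26.71 kN·m (hogging).
Span XY, ΣM about X with M_Y applied at Y: R_Y^{XY}·8 = 139.4 + 26.71, so R_Y^{XY} = 20.77 kN and R_X = 58.1 − 20.77 = 37.33 kN.

R_X = 37.33 kN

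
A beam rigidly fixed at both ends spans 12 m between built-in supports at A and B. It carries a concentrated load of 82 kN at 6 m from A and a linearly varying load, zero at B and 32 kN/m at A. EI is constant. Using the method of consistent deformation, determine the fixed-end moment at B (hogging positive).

M_B = 276.6 kN·m

Take the two fixed-end moments M_A, M_B as redundants; the released structure is the simple span AB.
On the primary (simply-supported) span, the end slopes from the loading are:
  at A: point load 82 at a = 6: Pab(L + b)/(6LEI) = 738/EI
  at B: point load 82 at a = 6: Pab(L + a)/(6LEI) = 738/EI
  at A: triangular load, peak 32: w₀L³/(45EI) = 1229/EI
  at B: triangular load, peak 32: 7w₀L³/(360EI) = 1075/EI
  θ_A0 = 1967/EI,  θ_B0 = 1813/EI
Flexibility coefficients: a unit moment at one end gives L/(3EI) there and L/(6EI) at the far end, so f₁₁ = f₂₂ = 4/EI and f₁₂ = f₂₁ = 2/EI.
Compatibility — zero rotation at each built-in end:
  4 M_A + 2 M_B = 1967
  2 M_A + 4 M_B = 1813
Solving the pair gives M_A = 353.4 kN·m and M_B = 276.6 kN·m (hogging).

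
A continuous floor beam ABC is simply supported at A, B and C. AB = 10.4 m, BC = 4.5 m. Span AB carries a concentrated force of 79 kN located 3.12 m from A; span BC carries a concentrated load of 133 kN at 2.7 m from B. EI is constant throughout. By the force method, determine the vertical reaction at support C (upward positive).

Release continuity at B by inserting a hinge; the redundant is the internal moment M_B. The primary structure is two simply-supported spans AB and BC.
End slopes at the hinge B, treating each span as simply supported:
  span AB: point load 79 at a = 3.12: Pab(L + a)/(6LEI) = 388.8/EI
  span BC: point load 133 at a = 2.7: Pab(L + b)/(6LEI) = 150.8/EI
  relative rotation θ_0 = (388.8 + 150.8)/EI = 539.6/EI
A unit hogging moment at B produces rotation L₁/(3EI) + L₂/(3EI) = 4.967/EI.
Compatibility: M_B·(L₁+L₂)/(3EI) = θ_0, giving M_B = 108.6 kN·m (hogging).
Span BC, ΣM about C: R_B^{BC}·4.5 = 239.4 + 108.6, so R_B^{BC} = 77.34 kN and R_C = 133 − 77.34 = 55.66 kN.

R_C = 55.66 kN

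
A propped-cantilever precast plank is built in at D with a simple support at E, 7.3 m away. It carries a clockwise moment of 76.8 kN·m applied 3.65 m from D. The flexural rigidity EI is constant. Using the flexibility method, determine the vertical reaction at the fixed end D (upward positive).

R_D = -11.84 kN

Release the roller at E. Primary structure: cantilever fixed at D.
Downward deflection at the released point E due to the loads:
  clockwise couple 76.8 at a = 3.65: M₀a(2L − a)/(2EI) = 1535/EI
Flexibility coefficient — unit upward force at E: δ_{EE} = L³/(3EI) = 129.7/EI.
Compatibility at E: δ_0 − R_E·δ_{EE} = 0, so R_E = 1535/129.7 = 11.84 kN.
Vertical equilibrium: R_D = ΣP − R_E = 0 − 11.84 = -11.84 kN.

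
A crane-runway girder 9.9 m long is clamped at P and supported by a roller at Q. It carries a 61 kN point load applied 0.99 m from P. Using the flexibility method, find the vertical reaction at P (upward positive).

Release the roller at Q. Primary structure: cantilever fixed at P.
Deflection at Q on the released cantilever, summing each load's contribution:
  point load 61 at a = 0.99: Pa²(3L − a)/(6EI) = 286.1/EI
Flexibility coefficient — unit upward force at Q: δ_{QQ} = L³/(3EI) = 323.4/EI.
Compatibility at Q: δ_0 − R_Q·δ_{QQ} = 0, so R_Q = 286.1/323.4 = 0.8845 kN.
Vertical equilibrium: R_P = ΣP − R_Q = 61 − 0.8845 = 60.12 kN.

R_P = 60.12 kN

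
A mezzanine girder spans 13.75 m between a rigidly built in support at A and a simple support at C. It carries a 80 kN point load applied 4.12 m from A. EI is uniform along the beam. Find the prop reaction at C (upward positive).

Remove the prop at C; the released (primary) structure is a cantilever built in at A.
Primary-structure tip deflection at C by superposition:
  point load 80 at a = 4.12: Pa²(3L − a)/(6EI) = 8403/EI
Flexibility coefficient — unit upward force at C: δ_{CC} = L³/(3EI) = 866.5/EI.
The prop prevents deflection at C: R_C = δ_0/δ_{CC} = 8403/866.5 = 9.698 kN.

R_C = 9.698 kN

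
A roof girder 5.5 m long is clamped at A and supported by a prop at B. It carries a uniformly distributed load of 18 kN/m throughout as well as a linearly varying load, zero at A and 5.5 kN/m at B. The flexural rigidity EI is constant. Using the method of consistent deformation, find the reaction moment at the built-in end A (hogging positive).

M_A = 77.77 kN·m

Take the reaction at B as the redundant and release it; the primary structure is a cantilever fixed at A.
Deflection at B on the released cantilever, summing each load's contribution:
  UDL 18: wL⁴/(8EI) = 2059/EI
  triangular load, peak 5.5 at the free end: 11w₀L⁴/(120EI) = 461.3/EI
  δ_0 = 2520/EI
Flexibility coefficient — unit upward force at B: δ_{BB} = L³/(3EI) = 55.46/EI.
The prop prevents deflection at B: R_B = δ_0/δ_{BB} = 2520/55.46 = 45.44 kN.
Moment equilibrium about A: M_A = Σ(load moments about A) − R_B·L = 327.7 − 45.44×5.5 = 77.77 kN·m.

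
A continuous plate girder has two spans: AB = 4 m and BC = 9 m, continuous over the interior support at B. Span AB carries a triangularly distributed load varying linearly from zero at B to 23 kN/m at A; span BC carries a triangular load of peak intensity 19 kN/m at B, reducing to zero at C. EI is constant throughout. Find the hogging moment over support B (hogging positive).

M_B = 77.64 kN·m

Take M_B as the redundant. Released structure: two simple spans AB and BC with a hinge at B.
End slopes at the hinge B, treating each span as simply supported:
  span AB: triangular load, peak 23: 7w₀L³/(360EI) = 28.62/EI
  span BC: triangular load, peak 19: w₀L³/(45EI) = 307.8/EI
  relative rotation θ_0 = (28.62 + 307.8)/EI = 336.4/EI
A unit hogging moment at B produces rotation L₁/(3EI) + L₂/(3EI) = 4.333/EI.
Compatibility: M_B·(L₁+L₂)/(3EI) = θ_0, giving M_B = 77.64 kN·m (hogging).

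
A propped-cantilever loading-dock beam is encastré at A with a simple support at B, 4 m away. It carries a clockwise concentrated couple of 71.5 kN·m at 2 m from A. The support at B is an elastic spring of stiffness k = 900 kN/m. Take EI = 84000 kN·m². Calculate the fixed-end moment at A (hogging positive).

M_A = 56.53 kN·m

Take the reaction at B as the redundant and release it; the primary structure is a cantilever fixed at A.
Downward deflection at the released point B due to the loads:
  clockwise couple 71.5 at a = 2: M₀a(2L − a)/(2EI) = 429/EI
Flexibility coefficient — unit upward force at B: δ_{BB} = L³/(3EI) = 21.33/EI.
With EI = 84000 kN·m²: δ_0 = 0.005107 m and δ_{BB} = 0.000254 m/kN.
Compatibility — the spring shortens by R_B/k under the reaction it provides: δ_0 − R_B·δ_{BB} = R_B/k. With 1/k = 0.001111 m/kN, R_B = δ_0 / (δ_{BB} + 1/k) = 0.005107 / (0.000254 + 0.001111) = 3.741 kN.
Moment equilibrium about A: M_A = Σ(load moments about A) − R_B·L = 71.5 − 3.741×4 = 56.53 kN·m.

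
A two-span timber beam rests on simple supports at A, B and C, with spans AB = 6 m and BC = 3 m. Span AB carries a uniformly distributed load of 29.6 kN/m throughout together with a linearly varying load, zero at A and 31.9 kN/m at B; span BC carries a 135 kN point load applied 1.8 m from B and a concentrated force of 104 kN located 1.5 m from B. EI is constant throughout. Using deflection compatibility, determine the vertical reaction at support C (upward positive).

R_C = 72.33 kN

Release continuity at B by inserting a hinge; the redundant is the internal moment M_B. The primary structure is two simply-supported spans AB and BC.
Discontinuity in slope at B on the released structure — sum the simple-span end rotations:
  span AB: UDL 29.6: wL³/(24EI) = 266.4/EI
  span AB: triangular load, peak 31.9: w₀L³/(45EI) = 153.1/EI
  span BC: point load 135 at a = 1.8: Pab(L + b)/(6LEI) = 68.04/EI
  span BC: point load 104 at a = 1.5: Pab(L + b)/(6LEI) = 58.5/EI
  relative rotation θ_0 = (419.5 + 126.5)/EI = 546.1/EI
A unit hogging moment at B produces rotation L₁/(3EI) + L₂/(3EI) = 3/EI.
Slope continuity at B: θ_0 = M_B·3/EI, so M_B = 546.1/3 = 182 kN·m (hogging).
Span BC, ΣM about C: R_B^{BC}·3 = 318 + 182, so R_B^{BC} = 166.7 kN and R_C = 239 − 166.7 = 72.33 kN.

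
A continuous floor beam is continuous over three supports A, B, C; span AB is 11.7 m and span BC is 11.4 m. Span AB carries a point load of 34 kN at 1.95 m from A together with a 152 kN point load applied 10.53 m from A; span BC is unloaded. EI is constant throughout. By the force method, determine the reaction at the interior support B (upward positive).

R_B = 158.6 kN

Release continuity at B by inserting a hinge; the redundant is the internal moment M_B. The primary structure is two simply-supported spans AB and BC.
Rotations at B on the released spans (each span's end-slope, ×1/EI):
  span AB: point load 34 at a = 1.95: Pab(L + a)/(6LEI) = 125.7/EI
  span AB: point load 152 at a = 10.53: Pab(L + a)/(6LEI) = 593/EI
  relative rotation θ_0 = (718.7 + 0)/EI = 718.7/EI
A unit hogging moment at B produces rotation L₁/(3EI) + L₂/(3EI) = 7.7/EI.
Compatibility: M_B·(L₁+L₂)/(3EI) = θ_0, giving M_B = 93.34 kN·m (hogging).
Span AB, ΣM about A with M_B applied at B: R_B^{AB}·11.7 = 1667 + 93.34, so R_B^{AB} = 150.4 kN and R_A = 186 − 150.4 = 35.56 kN.
Span BC, ΣM about C: R_B^{BC}·11.4 = 0 + 93.34, so R_B^{BC} = 8.188 kN and R_C = 0 − 8.188 = -8.188 kN.
R_B = 150.4 + 8.188 = 158.6 kN.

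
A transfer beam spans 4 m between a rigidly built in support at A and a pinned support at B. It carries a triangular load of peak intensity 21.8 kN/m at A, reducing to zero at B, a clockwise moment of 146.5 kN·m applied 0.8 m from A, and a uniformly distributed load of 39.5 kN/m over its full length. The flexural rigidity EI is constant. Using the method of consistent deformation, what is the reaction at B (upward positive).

R_B = 87.75 kN

Take the reaction at B as the redundant and release it; the primary structure is a cantilever fixed at A.
Primary-structure tip deflection at B by superposition:
  triangular load, peak 21.8 at the fixed end: w₀L⁴/(30EI) = 186/EI
  clockwise couple 146.5 at a = 0.8: M₀a(2L − a)/(2EI) = 421.9/EI
  UDL 39.5: wL⁴/(8EI) = 1264/EI
  δ_0 = 1872/EI
Tip deflection under a unit load at B: L³/(3EI) = 21.33/EI.
The prop prevents deflection at B: R_B = δ_0/δ_{BB} = 1872/21.33 = 87.75 kN.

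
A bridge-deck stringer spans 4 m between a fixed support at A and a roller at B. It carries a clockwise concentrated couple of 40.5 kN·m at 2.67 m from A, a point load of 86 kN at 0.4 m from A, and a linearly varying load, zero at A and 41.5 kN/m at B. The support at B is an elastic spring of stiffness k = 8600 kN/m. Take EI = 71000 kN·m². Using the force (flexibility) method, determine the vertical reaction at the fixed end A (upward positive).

Take the reaction at B as the redundant and release it; the primary structure is a cantilever fixed at A.
Downward deflection at the released point B due to the loads:
  clockwise couple 40.5 at a = 2.67: M₀a(2L − a)/(2EI) = 288.2/EI
  point load 86 at a = 0.4: Pa²(3L − a)/(6EI) = 26.6/EI
  triangular load, peak 41.5 at the free end: 11w₀L⁴/(120EI) = 973.9/EI
  δ_0 = 1289/EI
Tip deflection under a unit load at B: L³/(3EI) = 21.33/EI.
With EI = 71000 kN·m²: δ_0 = 0.01815 m and δ_{BB} = 0.0003 m/kN.
Compatibility — the spring shortens by R_B/k under the reaction it provides: δ_0 − R_B·δ_{BB} = R_B/k. With 1/k = 0.000116 m/kN, R_B = δ_0 / (δ_{BB} + 1/k) = 0.01815 / (0.0003 + 0.000116) = 43.55 kN.
Vertical equilibrium: R_A = ΣP − R_B = 169 − 43.55 = 125.4 kN.

R_A = 125.4 kN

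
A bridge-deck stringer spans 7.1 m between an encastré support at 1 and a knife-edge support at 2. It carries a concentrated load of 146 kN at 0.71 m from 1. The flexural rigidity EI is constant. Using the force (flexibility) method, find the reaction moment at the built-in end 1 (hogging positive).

Remove the prop at 2; the released (primary) structure is a cantilever built in at 1.
Deflection at 2 on the released cantilever, summing each load's contribution:
  point load 146 at a = 0.71: Pa²(3L − a)/(6EI) = 252.6/EI
Flexibility coefficient — unit upward force at 2: δ_{22} = L³/(3EI) = 119.3/EI.
The prop prevents deflection at 2: R_2 = δ_0/δ_{22} = 252.6/119.3 = 2.117 kN.
Moment equilibrium about 1: M_1 = Σ(load moments about 1) − R_2·L = 103.7 − 2.117×7.1 = 88.63 kN·m.

M_1 = 88.63 kN·m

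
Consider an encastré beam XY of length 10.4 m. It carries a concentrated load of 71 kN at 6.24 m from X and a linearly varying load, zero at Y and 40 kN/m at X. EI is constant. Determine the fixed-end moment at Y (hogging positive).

M_Y = 250.5 kN·m

Release both end moments; the primary structure is a simply-supported span XY with redundants M_X and M_Y.
End rotations of the released simple span under the applied load (×1/EI):
  at X: point load 71 at a = 6.24: Pab(L + b)/(6LEI) = 430/EI
  at Y: point load 71 at a = 6.24: Pab(L + a)/(6LEI) = 491.5/EI
  at X: triangular load, peak 40: w₀L³/(45EI) = 999.9/EI
  at Y: triangular load, peak 40: 7w₀L³/(360EI) = 874.9/EI
  θ_X0 = 1430/EI,  θ_Y0 = 1366/EI
Flexibility coefficients: a unit moment at one end gives L/(3EI) there and L/(6EI) at the far end, so f₁₁ = f₂₂ = 3.467/EI and f₁₂ = f₂₁ = 1.733/EI.
Compatibility — zero rotation at each built-in end:
  3.467 M_X + 1.733 M_Y = 1430
  1.733 M_X + 3.467 M_Y = 1366
Solving the pair gives M_X = 287.2 kN·m and M_Y = 250.5 kN·m (hogging).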